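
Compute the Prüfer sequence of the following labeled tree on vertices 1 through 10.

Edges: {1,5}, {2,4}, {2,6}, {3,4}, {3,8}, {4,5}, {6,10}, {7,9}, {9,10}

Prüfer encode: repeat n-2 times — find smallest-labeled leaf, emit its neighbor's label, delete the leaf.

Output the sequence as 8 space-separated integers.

Answer: 5 4 9 3 4 2 6 10

Derivation:
Step 1: leaves = {1,7,8}. Remove smallest leaf 1, emit neighbor 5.
Step 2: leaves = {5,7,8}. Remove smallest leaf 5, emit neighbor 4.
Step 3: leaves = {7,8}. Remove smallest leaf 7, emit neighbor 9.
Step 4: leaves = {8,9}. Remove smallest leaf 8, emit neighbor 3.
Step 5: leaves = {3,9}. Remove smallest leaf 3, emit neighbor 4.
Step 6: leaves = {4,9}. Remove smallest leaf 4, emit neighbor 2.
Step 7: leaves = {2,9}. Remove smallest leaf 2, emit neighbor 6.
Step 8: leaves = {6,9}. Remove smallest leaf 6, emit neighbor 10.
Done: 2 vertices remain (9, 10). Sequence = [5 4 9 3 4 2 6 10]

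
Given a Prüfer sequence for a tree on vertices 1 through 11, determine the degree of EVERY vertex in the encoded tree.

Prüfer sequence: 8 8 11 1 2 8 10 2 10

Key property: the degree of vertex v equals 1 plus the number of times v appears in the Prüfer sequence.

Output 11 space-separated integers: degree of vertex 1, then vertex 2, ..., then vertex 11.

Answer: 2 3 1 1 1 1 1 4 1 3 2

Derivation:
p_1 = 8: count[8] becomes 1
p_2 = 8: count[8] becomes 2
p_3 = 11: count[11] becomes 1
p_4 = 1: count[1] becomes 1
p_5 = 2: count[2] becomes 1
p_6 = 8: count[8] becomes 3
p_7 = 10: count[10] becomes 1
p_8 = 2: count[2] becomes 2
p_9 = 10: count[10] becomes 2
Degrees (1 + count): deg[1]=1+1=2, deg[2]=1+2=3, deg[3]=1+0=1, deg[4]=1+0=1, deg[5]=1+0=1, deg[6]=1+0=1, deg[7]=1+0=1, deg[8]=1+3=4, deg[9]=1+0=1, deg[10]=1+2=3, deg[11]=1+1=2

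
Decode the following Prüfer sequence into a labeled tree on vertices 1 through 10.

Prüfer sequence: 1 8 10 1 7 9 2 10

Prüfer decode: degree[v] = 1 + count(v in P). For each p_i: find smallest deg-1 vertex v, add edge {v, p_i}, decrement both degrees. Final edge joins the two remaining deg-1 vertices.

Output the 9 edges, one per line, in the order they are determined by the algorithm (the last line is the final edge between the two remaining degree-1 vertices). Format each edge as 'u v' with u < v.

Initial degrees: {1:3, 2:2, 3:1, 4:1, 5:1, 6:1, 7:2, 8:2, 9:2, 10:3}
Step 1: smallest deg-1 vertex = 3, p_1 = 1. Add edge {1,3}. Now deg[3]=0, deg[1]=2.
Step 2: smallest deg-1 vertex = 4, p_2 = 8. Add edge {4,8}. Now deg[4]=0, deg[8]=1.
Step 3: smallest deg-1 vertex = 5, p_3 = 10. Add edge {5,10}. Now deg[5]=0, deg[10]=2.
Step 4: smallest deg-1 vertex = 6, p_4 = 1. Add edge {1,6}. Now deg[6]=0, deg[1]=1.
Step 5: smallest deg-1 vertex = 1, p_5 = 7. Add edge {1,7}. Now deg[1]=0, deg[7]=1.
Step 6: smallest deg-1 vertex = 7, p_6 = 9. Add edge {7,9}. Now deg[7]=0, deg[9]=1.
Step 7: smallest deg-1 vertex = 8, p_7 = 2. Add edge {2,8}. Now deg[8]=0, deg[2]=1.
Step 8: smallest deg-1 vertex = 2, p_8 = 10. Add edge {2,10}. Now deg[2]=0, deg[10]=1.
Final: two remaining deg-1 vertices are 9, 10. Add edge {9,10}.

Answer: 1 3
4 8
5 10
1 6
1 7
7 9
2 8
2 10
9 10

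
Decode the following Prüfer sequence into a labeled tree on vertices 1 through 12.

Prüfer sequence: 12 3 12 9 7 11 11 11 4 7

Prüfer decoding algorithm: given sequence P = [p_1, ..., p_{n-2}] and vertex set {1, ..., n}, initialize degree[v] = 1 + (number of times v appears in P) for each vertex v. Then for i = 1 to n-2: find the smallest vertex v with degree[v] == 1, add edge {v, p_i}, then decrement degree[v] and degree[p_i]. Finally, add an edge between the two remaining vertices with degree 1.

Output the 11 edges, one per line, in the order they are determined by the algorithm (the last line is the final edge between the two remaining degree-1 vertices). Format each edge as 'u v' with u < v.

Answer: 1 12
2 3
3 12
5 9
6 7
8 11
9 11
10 11
4 11
4 7
7 12

Derivation:
Initial degrees: {1:1, 2:1, 3:2, 4:2, 5:1, 6:1, 7:3, 8:1, 9:2, 10:1, 11:4, 12:3}
Step 1: smallest deg-1 vertex = 1, p_1 = 12. Add edge {1,12}. Now deg[1]=0, deg[12]=2.
Step 2: smallest deg-1 vertex = 2, p_2 = 3. Add edge {2,3}. Now deg[2]=0, deg[3]=1.
Step 3: smallest deg-1 vertex = 3, p_3 = 12. Add edge {3,12}. Now deg[3]=0, deg[12]=1.
Step 4: smallest deg-1 vertex = 5, p_4 = 9. Add edge {5,9}. Now deg[5]=0, deg[9]=1.
Step 5: smallest deg-1 vertex = 6, p_5 = 7. Add edge {6,7}. Now deg[6]=0, deg[7]=2.
Step 6: smallest deg-1 vertex = 8, p_6 = 11. Add edge {8,11}. Now deg[8]=0, deg[11]=3.
Step 7: smallest deg-1 vertex = 9, p_7 = 11. Add edge {9,11}. Now deg[9]=0, deg[11]=2.
Step 8: smallest deg-1 vertex = 10, p_8 = 11. Add edge {10,11}. Now deg[10]=0, deg[11]=1.
Step 9: smallest deg-1 vertex = 11, p_9 = 4. Add edge {4,11}. Now deg[11]=0, deg[4]=1.
Step 10: smallest deg-1 vertex = 4, p_10 = 7. Add edge {4,7}. Now deg[4]=0, deg[7]=1.
Final: two remaining deg-1 vertices are 7, 12. Add edge {7,12}.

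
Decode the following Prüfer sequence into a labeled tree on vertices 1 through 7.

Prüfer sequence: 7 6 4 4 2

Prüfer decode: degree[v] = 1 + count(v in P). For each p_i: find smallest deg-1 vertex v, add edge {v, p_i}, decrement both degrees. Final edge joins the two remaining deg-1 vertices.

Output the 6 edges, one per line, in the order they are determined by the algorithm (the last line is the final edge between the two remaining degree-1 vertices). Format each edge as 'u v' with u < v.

Answer: 1 7
3 6
4 5
4 6
2 4
2 7

Derivation:
Initial degrees: {1:1, 2:2, 3:1, 4:3, 5:1, 6:2, 7:2}
Step 1: smallest deg-1 vertex = 1, p_1 = 7. Add edge {1,7}. Now deg[1]=0, deg[7]=1.
Step 2: smallest deg-1 vertex = 3, p_2 = 6. Add edge {3,6}. Now deg[3]=0, deg[6]=1.
Step 3: smallest deg-1 vertex = 5, p_3 = 4. Add edge {4,5}. Now deg[5]=0, deg[4]=2.
Step 4: smallest deg-1 vertex = 6, p_4 = 4. Add edge {4,6}. Now deg[6]=0, deg[4]=1.
Step 5: smallest deg-1 vertex = 4, p_5 = 2. Add edge {2,4}. Now deg[4]=0, deg[2]=1.
Final: two remaining deg-1 vertices are 2, 7. Add edge {2,7}.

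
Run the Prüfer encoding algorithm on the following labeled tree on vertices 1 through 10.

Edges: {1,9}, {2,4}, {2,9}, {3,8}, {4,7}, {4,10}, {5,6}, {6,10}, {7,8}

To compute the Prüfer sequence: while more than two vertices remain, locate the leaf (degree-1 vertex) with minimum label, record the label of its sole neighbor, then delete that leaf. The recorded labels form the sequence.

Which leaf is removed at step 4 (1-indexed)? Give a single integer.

Step 1: current leaves = {1,3,5}. Remove leaf 1 (neighbor: 9).
Step 2: current leaves = {3,5,9}. Remove leaf 3 (neighbor: 8).
Step 3: current leaves = {5,8,9}. Remove leaf 5 (neighbor: 6).
Step 4: current leaves = {6,8,9}. Remove leaf 6 (neighbor: 10).

Answer: 6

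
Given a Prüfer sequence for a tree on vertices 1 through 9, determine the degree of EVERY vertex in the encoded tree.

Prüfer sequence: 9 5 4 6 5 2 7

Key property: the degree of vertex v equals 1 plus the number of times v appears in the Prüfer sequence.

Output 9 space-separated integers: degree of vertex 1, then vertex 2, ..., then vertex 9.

p_1 = 9: count[9] becomes 1
p_2 = 5: count[5] becomes 1
p_3 = 4: count[4] becomes 1
p_4 = 6: count[6] becomes 1
p_5 = 5: count[5] becomes 2
p_6 = 2: count[2] becomes 1
p_7 = 7: count[7] becomes 1
Degrees (1 + count): deg[1]=1+0=1, deg[2]=1+1=2, deg[3]=1+0=1, deg[4]=1+1=2, deg[5]=1+2=3, deg[6]=1+1=2, deg[7]=1+1=2, deg[8]=1+0=1, deg[9]=1+1=2

Answer: 1 2 1 2 3 2 2 1 2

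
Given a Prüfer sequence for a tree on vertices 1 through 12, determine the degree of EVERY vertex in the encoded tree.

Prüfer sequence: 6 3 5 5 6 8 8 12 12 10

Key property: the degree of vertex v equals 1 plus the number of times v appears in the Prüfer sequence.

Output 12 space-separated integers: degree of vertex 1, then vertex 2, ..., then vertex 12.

Answer: 1 1 2 1 3 3 1 3 1 2 1 3

Derivation:
p_1 = 6: count[6] becomes 1
p_2 = 3: count[3] becomes 1
p_3 = 5: count[5] becomes 1
p_4 = 5: count[5] becomes 2
p_5 = 6: count[6] becomes 2
p_6 = 8: count[8] becomes 1
p_7 = 8: count[8] becomes 2
p_8 = 12: count[12] becomes 1
p_9 = 12: count[12] becomes 2
p_10 = 10: count[10] becomes 1
Degrees (1 + count): deg[1]=1+0=1, deg[2]=1+0=1, deg[3]=1+1=2, deg[4]=1+0=1, deg[5]=1+2=3, deg[6]=1+2=3, deg[7]=1+0=1, deg[8]=1+2=3, deg[9]=1+0=1, deg[10]=1+1=2, deg[11]=1+0=1, deg[12]=1+2=3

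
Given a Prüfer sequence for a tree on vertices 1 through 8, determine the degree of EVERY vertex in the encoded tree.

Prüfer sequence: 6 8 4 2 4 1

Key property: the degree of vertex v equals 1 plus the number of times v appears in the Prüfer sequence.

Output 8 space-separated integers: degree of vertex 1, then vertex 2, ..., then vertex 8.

Answer: 2 2 1 3 1 2 1 2

Derivation:
p_1 = 6: count[6] becomes 1
p_2 = 8: count[8] becomes 1
p_3 = 4: count[4] becomes 1
p_4 = 2: count[2] becomes 1
p_5 = 4: count[4] becomes 2
p_6 = 1: count[1] becomes 1
Degrees (1 + count): deg[1]=1+1=2, deg[2]=1+1=2, deg[3]=1+0=1, deg[4]=1+2=3, deg[5]=1+0=1, deg[6]=1+1=2, deg[7]=1+0=1, deg[8]=1+1=2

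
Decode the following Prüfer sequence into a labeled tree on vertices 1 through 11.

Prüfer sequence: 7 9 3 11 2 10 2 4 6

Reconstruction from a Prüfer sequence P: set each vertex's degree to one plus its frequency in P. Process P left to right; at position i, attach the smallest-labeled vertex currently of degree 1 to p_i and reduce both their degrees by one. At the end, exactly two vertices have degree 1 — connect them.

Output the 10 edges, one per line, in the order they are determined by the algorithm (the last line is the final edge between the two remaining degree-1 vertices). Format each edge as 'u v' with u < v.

Initial degrees: {1:1, 2:3, 3:2, 4:2, 5:1, 6:2, 7:2, 8:1, 9:2, 10:2, 11:2}
Step 1: smallest deg-1 vertex = 1, p_1 = 7. Add edge {1,7}. Now deg[1]=0, deg[7]=1.
Step 2: smallest deg-1 vertex = 5, p_2 = 9. Add edge {5,9}. Now deg[5]=0, deg[9]=1.
Step 3: smallest deg-1 vertex = 7, p_3 = 3. Add edge {3,7}. Now deg[7]=0, deg[3]=1.
Step 4: smallest deg-1 vertex = 3, p_4 = 11. Add edge {3,11}. Now deg[3]=0, deg[11]=1.
Step 5: smallest deg-1 vertex = 8, p_5 = 2. Add edge {2,8}. Now deg[8]=0, deg[2]=2.
Step 6: smallest deg-1 vertex = 9, p_6 = 10. Add edge {9,10}. Now deg[9]=0, deg[10]=1.
Step 7: smallest deg-1 vertex = 10, p_7 = 2. Add edge {2,10}. Now deg[10]=0, deg[2]=1.
Step 8: smallest deg-1 vertex = 2, p_8 = 4. Add edge {2,4}. Now deg[2]=0, deg[4]=1.
Step 9: smallest deg-1 vertex = 4, p_9 = 6. Add edge {4,6}. Now deg[4]=0, deg[6]=1.
Final: two remaining deg-1 vertices are 6, 11. Add edge {6,11}.

Answer: 1 7
5 9
3 7
3 11
2 8
9 10
2 10
2 4
4 6
6 11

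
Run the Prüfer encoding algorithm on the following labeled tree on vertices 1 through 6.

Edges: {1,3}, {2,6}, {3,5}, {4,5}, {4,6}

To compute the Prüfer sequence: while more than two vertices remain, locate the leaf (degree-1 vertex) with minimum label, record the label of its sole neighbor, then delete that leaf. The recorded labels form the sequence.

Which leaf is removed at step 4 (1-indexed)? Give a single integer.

Answer: 5

Derivation:
Step 1: current leaves = {1,2}. Remove leaf 1 (neighbor: 3).
Step 2: current leaves = {2,3}. Remove leaf 2 (neighbor: 6).
Step 3: current leaves = {3,6}. Remove leaf 3 (neighbor: 5).
Step 4: current leaves = {5,6}. Remove leaf 5 (neighbor: 4).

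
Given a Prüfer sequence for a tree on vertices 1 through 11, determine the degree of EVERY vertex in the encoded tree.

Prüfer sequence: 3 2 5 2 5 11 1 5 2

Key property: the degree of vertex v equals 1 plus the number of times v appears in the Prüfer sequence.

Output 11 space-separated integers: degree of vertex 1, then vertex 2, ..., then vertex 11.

p_1 = 3: count[3] becomes 1
p_2 = 2: count[2] becomes 1
p_3 = 5: count[5] becomes 1
p_4 = 2: count[2] becomes 2
p_5 = 5: count[5] becomes 2
p_6 = 11: count[11] becomes 1
p_7 = 1: count[1] becomes 1
p_8 = 5: count[5] becomes 3
p_9 = 2: count[2] becomes 3
Degrees (1 + count): deg[1]=1+1=2, deg[2]=1+3=4, deg[3]=1+1=2, deg[4]=1+0=1, deg[5]=1+3=4, deg[6]=1+0=1, deg[7]=1+0=1, deg[8]=1+0=1, deg[9]=1+0=1, deg[10]=1+0=1, deg[11]=1+1=2

Answer: 2 4 2 1 4 1 1 1 1 1 2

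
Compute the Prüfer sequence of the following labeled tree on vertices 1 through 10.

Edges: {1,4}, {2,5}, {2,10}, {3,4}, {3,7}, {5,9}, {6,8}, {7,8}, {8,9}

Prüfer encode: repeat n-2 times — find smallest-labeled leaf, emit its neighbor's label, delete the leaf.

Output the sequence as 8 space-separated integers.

Step 1: leaves = {1,6,10}. Remove smallest leaf 1, emit neighbor 4.
Step 2: leaves = {4,6,10}. Remove smallest leaf 4, emit neighbor 3.
Step 3: leaves = {3,6,10}. Remove smallest leaf 3, emit neighbor 7.
Step 4: leaves = {6,7,10}. Remove smallest leaf 6, emit neighbor 8.
Step 5: leaves = {7,10}. Remove smallest leaf 7, emit neighbor 8.
Step 6: leaves = {8,10}. Remove smallest leaf 8, emit neighbor 9.
Step 7: leaves = {9,10}. Remove smallest leaf 9, emit neighbor 5.
Step 8: leaves = {5,10}. Remove smallest leaf 5, emit neighbor 2.
Done: 2 vertices remain (2, 10). Sequence = [4 3 7 8 8 9 5 2]

Answer: 4 3 7 8 8 9 5 2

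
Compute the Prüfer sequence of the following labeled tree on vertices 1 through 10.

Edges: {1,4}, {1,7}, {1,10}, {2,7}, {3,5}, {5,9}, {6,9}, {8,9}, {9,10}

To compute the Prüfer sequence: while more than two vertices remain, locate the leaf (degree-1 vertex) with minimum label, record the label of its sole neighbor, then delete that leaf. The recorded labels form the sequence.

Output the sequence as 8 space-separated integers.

Step 1: leaves = {2,3,4,6,8}. Remove smallest leaf 2, emit neighbor 7.
Step 2: leaves = {3,4,6,7,8}. Remove smallest leaf 3, emit neighbor 5.
Step 3: leaves = {4,5,6,7,8}. Remove smallest leaf 4, emit neighbor 1.
Step 4: leaves = {5,6,7,8}. Remove smallest leaf 5, emit neighbor 9.
Step 5: leaves = {6,7,8}. Remove smallest leaf 6, emit neighbor 9.
Step 6: leaves = {7,8}. Remove smallest leaf 7, emit neighbor 1.
Step 7: leaves = {1,8}. Remove smallest leaf 1, emit neighbor 10.
Step 8: leaves = {8,10}. Remove smallest leaf 8, emit neighbor 9.
Done: 2 vertices remain (9, 10). Sequence = [7 5 1 9 9 1 10 9]

Answer: 7 5 1 9 9 1 10 9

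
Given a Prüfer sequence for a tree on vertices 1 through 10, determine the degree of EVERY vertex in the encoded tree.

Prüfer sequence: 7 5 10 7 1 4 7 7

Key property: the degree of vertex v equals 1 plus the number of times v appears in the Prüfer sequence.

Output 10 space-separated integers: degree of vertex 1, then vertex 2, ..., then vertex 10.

p_1 = 7: count[7] becomes 1
p_2 = 5: count[5] becomes 1
p_3 = 10: count[10] becomes 1
p_4 = 7: count[7] becomes 2
p_5 = 1: count[1] becomes 1
p_6 = 4: count[4] becomes 1
p_7 = 7: count[7] becomes 3
p_8 = 7: count[7] becomes 4
Degrees (1 + count): deg[1]=1+1=2, deg[2]=1+0=1, deg[3]=1+0=1, deg[4]=1+1=2, deg[5]=1+1=2, deg[6]=1+0=1, deg[7]=1+4=5, deg[8]=1+0=1, deg[9]=1+0=1, deg[10]=1+1=2

Answer: 2 1 1 2 2 1 5 1 1 2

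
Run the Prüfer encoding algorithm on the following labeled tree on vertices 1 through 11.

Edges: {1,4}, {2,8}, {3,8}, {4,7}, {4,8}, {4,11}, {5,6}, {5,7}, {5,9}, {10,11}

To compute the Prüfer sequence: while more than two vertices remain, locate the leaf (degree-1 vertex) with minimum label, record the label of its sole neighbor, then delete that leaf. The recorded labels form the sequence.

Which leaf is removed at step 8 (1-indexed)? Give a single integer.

Answer: 7

Derivation:
Step 1: current leaves = {1,2,3,6,9,10}. Remove leaf 1 (neighbor: 4).
Step 2: current leaves = {2,3,6,9,10}. Remove leaf 2 (neighbor: 8).
Step 3: current leaves = {3,6,9,10}. Remove leaf 3 (neighbor: 8).
Step 4: current leaves = {6,8,9,10}. Remove leaf 6 (neighbor: 5).
Step 5: current leaves = {8,9,10}. Remove leaf 8 (neighbor: 4).
Step 6: current leaves = {9,10}. Remove leaf 9 (neighbor: 5).
Step 7: current leaves = {5,10}. Remove leaf 5 (neighbor: 7).
Step 8: current leaves = {7,10}. Remove leaf 7 (neighbor: 4).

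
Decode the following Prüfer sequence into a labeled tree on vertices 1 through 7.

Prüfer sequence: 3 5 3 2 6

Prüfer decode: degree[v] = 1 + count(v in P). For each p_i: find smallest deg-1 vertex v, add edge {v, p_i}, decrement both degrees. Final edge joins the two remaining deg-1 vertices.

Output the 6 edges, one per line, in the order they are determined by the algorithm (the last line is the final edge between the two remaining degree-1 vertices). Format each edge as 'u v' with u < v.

Initial degrees: {1:1, 2:2, 3:3, 4:1, 5:2, 6:2, 7:1}
Step 1: smallest deg-1 vertex = 1, p_1 = 3. Add edge {1,3}. Now deg[1]=0, deg[3]=2.
Step 2: smallest deg-1 vertex = 4, p_2 = 5. Add edge {4,5}. Now deg[4]=0, deg[5]=1.
Step 3: smallest deg-1 vertex = 5, p_3 = 3. Add edge {3,5}. Now deg[5]=0, deg[3]=1.
Step 4: smallest deg-1 vertex = 3, p_4 = 2. Add edge {2,3}. Now deg[3]=0, deg[2]=1.
Step 5: smallest deg-1 vertex = 2, p_5 = 6. Add edge {2,6}. Now deg[2]=0, deg[6]=1.
Final: two remaining deg-1 vertices are 6, 7. Add edge {6,7}.

Answer: 1 3
4 5
3 5
2 3
2 6
6 7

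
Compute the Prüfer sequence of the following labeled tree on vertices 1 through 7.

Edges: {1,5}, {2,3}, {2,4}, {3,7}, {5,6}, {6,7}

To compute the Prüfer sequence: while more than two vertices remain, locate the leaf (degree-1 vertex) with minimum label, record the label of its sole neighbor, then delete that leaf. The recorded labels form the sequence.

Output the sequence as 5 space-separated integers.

Answer: 5 2 3 7 6

Derivation:
Step 1: leaves = {1,4}. Remove smallest leaf 1, emit neighbor 5.
Step 2: leaves = {4,5}. Remove smallest leaf 4, emit neighbor 2.
Step 3: leaves = {2,5}. Remove smallest leaf 2, emit neighbor 3.
Step 4: leaves = {3,5}. Remove smallest leaf 3, emit neighbor 7.
Step 5: leaves = {5,7}. Remove smallest leaf 5, emit neighbor 6.
Done: 2 vertices remain (6, 7). Sequence = [5 2 3 7 6]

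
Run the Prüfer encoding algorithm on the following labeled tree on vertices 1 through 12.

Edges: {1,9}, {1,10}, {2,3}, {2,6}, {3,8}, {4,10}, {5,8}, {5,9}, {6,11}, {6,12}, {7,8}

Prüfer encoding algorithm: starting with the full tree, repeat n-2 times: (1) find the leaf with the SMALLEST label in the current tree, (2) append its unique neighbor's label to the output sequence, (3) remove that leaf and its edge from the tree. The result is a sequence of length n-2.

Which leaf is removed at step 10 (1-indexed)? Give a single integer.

Answer: 11

Derivation:
Step 1: current leaves = {4,7,11,12}. Remove leaf 4 (neighbor: 10).
Step 2: current leaves = {7,10,11,12}. Remove leaf 7 (neighbor: 8).
Step 3: current leaves = {10,11,12}. Remove leaf 10 (neighbor: 1).
Step 4: current leaves = {1,11,12}. Remove leaf 1 (neighbor: 9).
Step 5: current leaves = {9,11,12}. Remove leaf 9 (neighbor: 5).
Step 6: current leaves = {5,11,12}. Remove leaf 5 (neighbor: 8).
Step 7: current leaves = {8,11,12}. Remove leaf 8 (neighbor: 3).
Step 8: current leaves = {3,11,12}. Remove leaf 3 (neighbor: 2).
Step 9: current leaves = {2,11,12}. Remove leaf 2 (neighbor: 6).
Step 10: current leaves = {11,12}. Remove leaf 11 (neighbor: 6).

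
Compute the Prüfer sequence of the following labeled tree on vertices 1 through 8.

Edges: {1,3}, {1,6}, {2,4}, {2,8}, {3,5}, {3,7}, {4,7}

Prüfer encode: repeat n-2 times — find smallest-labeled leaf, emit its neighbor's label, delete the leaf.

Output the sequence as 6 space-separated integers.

Answer: 3 1 3 7 4 2

Derivation:
Step 1: leaves = {5,6,8}. Remove smallest leaf 5, emit neighbor 3.
Step 2: leaves = {6,8}. Remove smallest leaf 6, emit neighbor 1.
Step 3: leaves = {1,8}. Remove smallest leaf 1, emit neighbor 3.
Step 4: leaves = {3,8}. Remove smallest leaf 3, emit neighbor 7.
Step 5: leaves = {7,8}. Remove smallest leaf 7, emit neighbor 4.
Step 6: leaves = {4,8}. Remove smallest leaf 4, emit neighbor 2.
Done: 2 vertices remain (2, 8). Sequence = [3 1 3 7 4 2]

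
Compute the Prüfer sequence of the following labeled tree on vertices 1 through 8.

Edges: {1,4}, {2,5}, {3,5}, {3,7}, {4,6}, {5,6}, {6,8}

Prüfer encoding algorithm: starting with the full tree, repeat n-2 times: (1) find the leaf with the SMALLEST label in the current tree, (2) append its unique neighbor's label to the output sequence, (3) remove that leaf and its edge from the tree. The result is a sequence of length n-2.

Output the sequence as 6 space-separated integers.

Answer: 4 5 6 3 5 6

Derivation:
Step 1: leaves = {1,2,7,8}. Remove smallest leaf 1, emit neighbor 4.
Step 2: leaves = {2,4,7,8}. Remove smallest leaf 2, emit neighbor 5.
Step 3: leaves = {4,7,8}. Remove smallest leaf 4, emit neighbor 6.
Step 4: leaves = {7,8}. Remove smallest leaf 7, emit neighbor 3.
Step 5: leaves = {3,8}. Remove smallest leaf 3, emit neighbor 5.
Step 6: leaves = {5,8}. Remove smallest leaf 5, emit neighbor 6.
Done: 2 vertices remain (6, 8). Sequence = [4 5 6 3 5 6]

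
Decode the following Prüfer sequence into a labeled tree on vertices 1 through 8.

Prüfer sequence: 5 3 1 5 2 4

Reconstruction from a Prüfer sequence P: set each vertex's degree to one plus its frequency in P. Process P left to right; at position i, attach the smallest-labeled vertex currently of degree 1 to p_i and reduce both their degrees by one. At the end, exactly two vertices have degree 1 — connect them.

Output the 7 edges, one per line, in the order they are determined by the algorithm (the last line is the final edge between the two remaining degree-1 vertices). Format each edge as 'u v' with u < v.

Initial degrees: {1:2, 2:2, 3:2, 4:2, 5:3, 6:1, 7:1, 8:1}
Step 1: smallest deg-1 vertex = 6, p_1 = 5. Add edge {5,6}. Now deg[6]=0, deg[5]=2.
Step 2: smallest deg-1 vertex = 7, p_2 = 3. Add edge {3,7}. Now deg[7]=0, deg[3]=1.
Step 3: smallest deg-1 vertex = 3, p_3 = 1. Add edge {1,3}. Now deg[3]=0, deg[1]=1.
Step 4: smallest deg-1 vertex = 1, p_4 = 5. Add edge {1,5}. Now deg[1]=0, deg[5]=1.
Step 5: smallest deg-1 vertex = 5, p_5 = 2. Add edge {2,5}. Now deg[5]=0, deg[2]=1.
Step 6: smallest deg-1 vertex = 2, p_6 = 4. Add edge {2,4}. Now deg[2]=0, deg[4]=1.
Final: two remaining deg-1 vertices are 4, 8. Add edge {4,8}.

Answer: 5 6
3 7
1 3
1 5
2 5
2 4
4 8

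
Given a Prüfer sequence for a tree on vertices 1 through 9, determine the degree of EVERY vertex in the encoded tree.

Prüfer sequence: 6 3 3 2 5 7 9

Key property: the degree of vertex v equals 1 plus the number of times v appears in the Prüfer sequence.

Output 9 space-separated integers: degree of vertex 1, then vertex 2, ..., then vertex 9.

Answer: 1 2 3 1 2 2 2 1 2

Derivation:
p_1 = 6: count[6] becomes 1
p_2 = 3: count[3] becomes 1
p_3 = 3: count[3] becomes 2
p_4 = 2: count[2] becomes 1
p_5 = 5: count[5] becomes 1
p_6 = 7: count[7] becomes 1
p_7 = 9: count[9] becomes 1
Degrees (1 + count): deg[1]=1+0=1, deg[2]=1+1=2, deg[3]=1+2=3, deg[4]=1+0=1, deg[5]=1+1=2, deg[6]=1+1=2, deg[7]=1+1=2, deg[8]=1+0=1, deg[9]=1+1=2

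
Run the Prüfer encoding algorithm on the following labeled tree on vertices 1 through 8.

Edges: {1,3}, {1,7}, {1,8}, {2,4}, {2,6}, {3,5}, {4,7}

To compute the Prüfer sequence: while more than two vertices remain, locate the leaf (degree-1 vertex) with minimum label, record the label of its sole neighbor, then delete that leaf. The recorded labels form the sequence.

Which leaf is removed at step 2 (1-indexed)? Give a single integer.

Answer: 3

Derivation:
Step 1: current leaves = {5,6,8}. Remove leaf 5 (neighbor: 3).
Step 2: current leaves = {3,6,8}. Remove leaf 3 (neighbor: 1).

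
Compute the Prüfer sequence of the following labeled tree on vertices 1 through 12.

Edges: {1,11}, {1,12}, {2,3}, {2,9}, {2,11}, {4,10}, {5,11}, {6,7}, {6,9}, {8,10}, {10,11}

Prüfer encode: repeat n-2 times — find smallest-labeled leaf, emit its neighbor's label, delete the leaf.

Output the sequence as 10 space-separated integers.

Step 1: leaves = {3,4,5,7,8,12}. Remove smallest leaf 3, emit neighbor 2.
Step 2: leaves = {4,5,7,8,12}. Remove smallest leaf 4, emit neighbor 10.
Step 3: leaves = {5,7,8,12}. Remove smallest leaf 5, emit neighbor 11.
Step 4: leaves = {7,8,12}. Remove smallest leaf 7, emit neighbor 6.
Step 5: leaves = {6,8,12}. Remove smallest leaf 6, emit neighbor 9.
Step 6: leaves = {8,9,12}. Remove smallest leaf 8, emit neighbor 10.
Step 7: leaves = {9,10,12}. Remove smallest leaf 9, emit neighbor 2.
Step 8: leaves = {2,10,12}. Remove smallest leaf 2, emit neighbor 11.
Step 9: leaves = {10,12}. Remove smallest leaf 10, emit neighbor 11.
Step 10: leaves = {11,12}. Remove smallest leaf 11, emit neighbor 1.
Done: 2 vertices remain (1, 12). Sequence = [2 10 11 6 9 10 2 11 11 1]

Answer: 2 10 11 6 9 10 2 11 11 1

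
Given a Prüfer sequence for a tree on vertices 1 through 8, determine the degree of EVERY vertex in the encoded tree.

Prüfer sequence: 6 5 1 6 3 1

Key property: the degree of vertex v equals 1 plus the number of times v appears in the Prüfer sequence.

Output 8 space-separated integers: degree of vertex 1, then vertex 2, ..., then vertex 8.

p_1 = 6: count[6] becomes 1
p_2 = 5: count[5] becomes 1
p_3 = 1: count[1] becomes 1
p_4 = 6: count[6] becomes 2
p_5 = 3: count[3] becomes 1
p_6 = 1: count[1] becomes 2
Degrees (1 + count): deg[1]=1+2=3, deg[2]=1+0=1, deg[3]=1+1=2, deg[4]=1+0=1, deg[5]=1+1=2, deg[6]=1+2=3, deg[7]=1+0=1, deg[8]=1+0=1

Answer: 3 1 2 1 2 3 1 1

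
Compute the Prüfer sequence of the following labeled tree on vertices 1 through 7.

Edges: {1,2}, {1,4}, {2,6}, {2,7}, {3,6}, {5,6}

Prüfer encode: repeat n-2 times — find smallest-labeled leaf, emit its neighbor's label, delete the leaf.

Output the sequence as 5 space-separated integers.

Step 1: leaves = {3,4,5,7}. Remove smallest leaf 3, emit neighbor 6.
Step 2: leaves = {4,5,7}. Remove smallest leaf 4, emit neighbor 1.
Step 3: leaves = {1,5,7}. Remove smallest leaf 1, emit neighbor 2.
Step 4: leaves = {5,7}. Remove smallest leaf 5, emit neighbor 6.
Step 5: leaves = {6,7}. Remove smallest leaf 6, emit neighbor 2.
Done: 2 vertices remain (2, 7). Sequence = [6 1 2 6 2]

Answer: 6 1 2 6 2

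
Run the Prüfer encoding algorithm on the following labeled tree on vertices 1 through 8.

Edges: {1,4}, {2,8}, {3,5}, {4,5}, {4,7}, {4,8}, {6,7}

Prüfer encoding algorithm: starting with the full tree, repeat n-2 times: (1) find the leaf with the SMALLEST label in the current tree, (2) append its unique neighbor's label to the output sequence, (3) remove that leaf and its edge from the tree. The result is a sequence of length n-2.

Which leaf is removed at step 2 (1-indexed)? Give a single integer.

Step 1: current leaves = {1,2,3,6}. Remove leaf 1 (neighbor: 4).
Step 2: current leaves = {2,3,6}. Remove leaf 2 (neighbor: 8).

Answer: 2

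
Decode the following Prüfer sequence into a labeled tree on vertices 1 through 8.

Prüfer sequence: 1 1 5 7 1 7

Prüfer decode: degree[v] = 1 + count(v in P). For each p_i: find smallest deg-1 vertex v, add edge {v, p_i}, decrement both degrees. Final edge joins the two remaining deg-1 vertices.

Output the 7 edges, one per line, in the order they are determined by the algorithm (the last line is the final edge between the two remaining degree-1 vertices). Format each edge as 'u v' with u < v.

Answer: 1 2
1 3
4 5
5 7
1 6
1 7
7 8

Derivation:
Initial degrees: {1:4, 2:1, 3:1, 4:1, 5:2, 6:1, 7:3, 8:1}
Step 1: smallest deg-1 vertex = 2, p_1 = 1. Add edge {1,2}. Now deg[2]=0, deg[1]=3.
Step 2: smallest deg-1 vertex = 3, p_2 = 1. Add edge {1,3}. Now deg[3]=0, deg[1]=2.
Step 3: smallest deg-1 vertex = 4, p_3 = 5. Add edge {4,5}. Now deg[4]=0, deg[5]=1.
Step 4: smallest deg-1 vertex = 5, p_4 = 7. Add edge {5,7}. Now deg[5]=0, deg[7]=2.
Step 5: smallest deg-1 vertex = 6, p_5 = 1. Add edge {1,6}. Now deg[6]=0, deg[1]=1.
Step 6: smallest deg-1 vertex = 1, p_6 = 7. Add edge {1,7}. Now deg[1]=0, deg[7]=1.
Final: two remaining deg-1 vertices are 7, 8. Add edge {7,8}.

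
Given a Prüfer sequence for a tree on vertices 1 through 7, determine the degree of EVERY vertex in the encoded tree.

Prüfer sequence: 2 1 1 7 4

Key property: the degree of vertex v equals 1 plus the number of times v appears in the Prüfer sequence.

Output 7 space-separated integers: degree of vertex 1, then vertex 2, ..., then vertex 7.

p_1 = 2: count[2] becomes 1
p_2 = 1: count[1] becomes 1
p_3 = 1: count[1] becomes 2
p_4 = 7: count[7] becomes 1
p_5 = 4: count[4] becomes 1
Degrees (1 + count): deg[1]=1+2=3, deg[2]=1+1=2, deg[3]=1+0=1, deg[4]=1+1=2, deg[5]=1+0=1, deg[6]=1+0=1, deg[7]=1+1=2

Answer: 3 2 1 2 1 1 2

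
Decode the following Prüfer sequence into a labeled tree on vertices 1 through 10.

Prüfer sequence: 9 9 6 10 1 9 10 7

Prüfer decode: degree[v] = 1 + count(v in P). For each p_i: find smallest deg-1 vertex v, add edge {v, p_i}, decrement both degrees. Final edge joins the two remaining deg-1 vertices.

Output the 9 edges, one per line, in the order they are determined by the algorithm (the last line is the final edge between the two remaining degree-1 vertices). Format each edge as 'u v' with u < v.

Initial degrees: {1:2, 2:1, 3:1, 4:1, 5:1, 6:2, 7:2, 8:1, 9:4, 10:3}
Step 1: smallest deg-1 vertex = 2, p_1 = 9. Add edge {2,9}. Now deg[2]=0, deg[9]=3.
Step 2: smallest deg-1 vertex = 3, p_2 = 9. Add edge {3,9}. Now deg[3]=0, deg[9]=2.
Step 3: smallest deg-1 vertex = 4, p_3 = 6. Add edge {4,6}. Now deg[4]=0, deg[6]=1.
Step 4: smallest deg-1 vertex = 5, p_4 = 10. Add edge {5,10}. Now deg[5]=0, deg[10]=2.
Step 5: smallest deg-1 vertex = 6, p_5 = 1. Add edge {1,6}. Now deg[6]=0, deg[1]=1.
Step 6: smallest deg-1 vertex = 1, p_6 = 9. Add edge {1,9}. Now deg[1]=0, deg[9]=1.
Step 7: smallest deg-1 vertex = 8, p_7 = 10. Add edge {8,10}. Now deg[8]=0, deg[10]=1.
Step 8: smallest deg-1 vertex = 9, p_8 = 7. Add edge {7,9}. Now deg[9]=0, deg[7]=1.
Final: two remaining deg-1 vertices are 7, 10. Add edge {7,10}.

Answer: 2 9
3 9
4 6
5 10
1 6
1 9
8 10
7 9
7 10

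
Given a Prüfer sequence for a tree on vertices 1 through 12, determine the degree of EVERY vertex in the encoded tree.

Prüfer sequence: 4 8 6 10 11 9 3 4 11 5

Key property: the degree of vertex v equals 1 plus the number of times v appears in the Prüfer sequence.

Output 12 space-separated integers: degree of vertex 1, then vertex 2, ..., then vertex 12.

Answer: 1 1 2 3 2 2 1 2 2 2 3 1

Derivation:
p_1 = 4: count[4] becomes 1
p_2 = 8: count[8] becomes 1
p_3 = 6: count[6] becomes 1
p_4 = 10: count[10] becomes 1
p_5 = 11: count[11] becomes 1
p_6 = 9: count[9] becomes 1
p_7 = 3: count[3] becomes 1
p_8 = 4: count[4] becomes 2
p_9 = 11: count[11] becomes 2
p_10 = 5: count[5] becomes 1
Degrees (1 + count): deg[1]=1+0=1, deg[2]=1+0=1, deg[3]=1+1=2, deg[4]=1+2=3, deg[5]=1+1=2, deg[6]=1+1=2, deg[7]=1+0=1, deg[8]=1+1=2, deg[9]=1+1=2, deg[10]=1+1=2, deg[11]=1+2=3, deg[12]=1+0=1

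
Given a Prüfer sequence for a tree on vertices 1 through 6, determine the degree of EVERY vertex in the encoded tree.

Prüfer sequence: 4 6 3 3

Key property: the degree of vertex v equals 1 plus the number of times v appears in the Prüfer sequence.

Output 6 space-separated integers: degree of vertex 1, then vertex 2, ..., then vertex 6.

p_1 = 4: count[4] becomes 1
p_2 = 6: count[6] becomes 1
p_3 = 3: count[3] becomes 1
p_4 = 3: count[3] becomes 2
Degrees (1 + count): deg[1]=1+0=1, deg[2]=1+0=1, deg[3]=1+2=3, deg[4]=1+1=2, deg[5]=1+0=1, deg[6]=1+1=2

Answer: 1 1 3 2 1 2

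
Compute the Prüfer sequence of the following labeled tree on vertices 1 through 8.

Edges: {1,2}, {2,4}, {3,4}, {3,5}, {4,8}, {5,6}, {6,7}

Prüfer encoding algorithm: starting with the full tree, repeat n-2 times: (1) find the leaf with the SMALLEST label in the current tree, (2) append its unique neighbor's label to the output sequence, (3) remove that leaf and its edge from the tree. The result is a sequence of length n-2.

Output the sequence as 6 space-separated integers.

Answer: 2 4 6 5 3 4

Derivation:
Step 1: leaves = {1,7,8}. Remove smallest leaf 1, emit neighbor 2.
Step 2: leaves = {2,7,8}. Remove smallest leaf 2, emit neighbor 4.
Step 3: leaves = {7,8}. Remove smallest leaf 7, emit neighbor 6.
Step 4: leaves = {6,8}. Remove smallest leaf 6, emit neighbor 5.
Step 5: leaves = {5,8}. Remove smallest leaf 5, emit neighbor 3.
Step 6: leaves = {3,8}. Remove smallest leaf 3, emit neighbor 4.
Done: 2 vertices remain (4, 8). Sequence = [2 4 6 5 3 4]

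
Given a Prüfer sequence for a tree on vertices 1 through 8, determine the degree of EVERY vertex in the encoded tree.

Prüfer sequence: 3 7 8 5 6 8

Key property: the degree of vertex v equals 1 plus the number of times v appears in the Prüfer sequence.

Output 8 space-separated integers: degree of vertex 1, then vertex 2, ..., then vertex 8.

Answer: 1 1 2 1 2 2 2 3

Derivation:
p_1 = 3: count[3] becomes 1
p_2 = 7: count[7] becomes 1
p_3 = 8: count[8] becomes 1
p_4 = 5: count[5] becomes 1
p_5 = 6: count[6] becomes 1
p_6 = 8: count[8] becomes 2
Degrees (1 + count): deg[1]=1+0=1, deg[2]=1+0=1, deg[3]=1+1=2, deg[4]=1+0=1, deg[5]=1+1=2, deg[6]=1+1=2, deg[7]=1+1=2, deg[8]=1+2=3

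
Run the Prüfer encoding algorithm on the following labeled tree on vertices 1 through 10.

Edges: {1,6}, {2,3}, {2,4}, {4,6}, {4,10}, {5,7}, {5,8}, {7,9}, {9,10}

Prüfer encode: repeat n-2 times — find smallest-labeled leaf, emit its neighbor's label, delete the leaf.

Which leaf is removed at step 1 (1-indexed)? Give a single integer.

Step 1: current leaves = {1,3,8}. Remove leaf 1 (neighbor: 6).

Answer: 1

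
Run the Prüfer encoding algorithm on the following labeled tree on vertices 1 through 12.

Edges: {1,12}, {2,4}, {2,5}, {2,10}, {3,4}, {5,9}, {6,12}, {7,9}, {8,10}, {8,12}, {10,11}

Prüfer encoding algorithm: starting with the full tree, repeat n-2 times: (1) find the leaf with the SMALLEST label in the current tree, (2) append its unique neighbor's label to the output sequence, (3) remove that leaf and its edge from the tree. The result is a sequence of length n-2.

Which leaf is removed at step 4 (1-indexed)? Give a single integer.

Answer: 6

Derivation:
Step 1: current leaves = {1,3,6,7,11}. Remove leaf 1 (neighbor: 12).
Step 2: current leaves = {3,6,7,11}. Remove leaf 3 (neighbor: 4).
Step 3: current leaves = {4,6,7,11}. Remove leaf 4 (neighbor: 2).
Step 4: current leaves = {6,7,11}. Remove leaf 6 (neighbor: 12).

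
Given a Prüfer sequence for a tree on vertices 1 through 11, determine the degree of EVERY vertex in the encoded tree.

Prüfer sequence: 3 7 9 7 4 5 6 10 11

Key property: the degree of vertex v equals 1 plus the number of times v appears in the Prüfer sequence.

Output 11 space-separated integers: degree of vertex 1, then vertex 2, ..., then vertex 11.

p_1 = 3: count[3] becomes 1
p_2 = 7: count[7] becomes 1
p_3 = 9: count[9] becomes 1
p_4 = 7: count[7] becomes 2
p_5 = 4: count[4] becomes 1
p_6 = 5: count[5] becomes 1
p_7 = 6: count[6] becomes 1
p_8 = 10: count[10] becomes 1
p_9 = 11: count[11] becomes 1
Degrees (1 + count): deg[1]=1+0=1, deg[2]=1+0=1, deg[3]=1+1=2, deg[4]=1+1=2, deg[5]=1+1=2, deg[6]=1+1=2, deg[7]=1+2=3, deg[8]=1+0=1, deg[9]=1+1=2, deg[10]=1+1=2, deg[11]=1+1=2

Answer: 1 1 2 2 2 2 3 1 2 2 2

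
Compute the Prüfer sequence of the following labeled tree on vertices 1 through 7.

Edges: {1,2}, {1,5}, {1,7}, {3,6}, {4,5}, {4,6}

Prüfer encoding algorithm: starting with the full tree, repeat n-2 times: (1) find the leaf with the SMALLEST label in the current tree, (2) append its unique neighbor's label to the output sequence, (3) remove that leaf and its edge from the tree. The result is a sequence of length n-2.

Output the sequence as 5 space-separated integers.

Step 1: leaves = {2,3,7}. Remove smallest leaf 2, emit neighbor 1.
Step 2: leaves = {3,7}. Remove smallest leaf 3, emit neighbor 6.
Step 3: leaves = {6,7}. Remove smallest leaf 6, emit neighbor 4.
Step 4: leaves = {4,7}. Remove smallest leaf 4, emit neighbor 5.
Step 5: leaves = {5,7}. Remove smallest leaf 5, emit neighbor 1.
Done: 2 vertices remain (1, 7). Sequence = [1 6 4 5 1]

Answer: 1 6 4 5 1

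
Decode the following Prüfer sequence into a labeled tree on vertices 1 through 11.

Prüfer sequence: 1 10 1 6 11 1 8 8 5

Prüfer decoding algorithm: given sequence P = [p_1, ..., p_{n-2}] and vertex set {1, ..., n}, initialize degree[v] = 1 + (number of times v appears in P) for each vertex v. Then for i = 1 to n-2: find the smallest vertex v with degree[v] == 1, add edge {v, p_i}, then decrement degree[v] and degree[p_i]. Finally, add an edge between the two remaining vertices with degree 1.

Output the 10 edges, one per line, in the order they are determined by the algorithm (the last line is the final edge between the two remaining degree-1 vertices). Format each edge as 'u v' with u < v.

Answer: 1 2
3 10
1 4
6 7
6 11
1 9
1 8
8 10
5 8
5 11

Derivation:
Initial degrees: {1:4, 2:1, 3:1, 4:1, 5:2, 6:2, 7:1, 8:3, 9:1, 10:2, 11:2}
Step 1: smallest deg-1 vertex = 2, p_1 = 1. Add edge {1,2}. Now deg[2]=0, deg[1]=3.
Step 2: smallest deg-1 vertex = 3, p_2 = 10. Add edge {3,10}. Now deg[3]=0, deg[10]=1.
Step 3: smallest deg-1 vertex = 4, p_3 = 1. Add edge {1,4}. Now deg[4]=0, deg[1]=2.
Step 4: smallest deg-1 vertex = 7, p_4 = 6. Add edge {6,7}. Now deg[7]=0, deg[6]=1.
Step 5: smallest deg-1 vertex = 6, p_5 = 11. Add edge {6,11}. Now deg[6]=0, deg[11]=1.
Step 6: smallest deg-1 vertex = 9, p_6 = 1. Add edge {1,9}. Now deg[9]=0, deg[1]=1.
Step 7: smallest deg-1 vertex = 1, p_7 = 8. Add edge {1,8}. Now deg[1]=0, deg[8]=2.
Step 8: smallest deg-1 vertex = 10, p_8 = 8. Add edge {8,10}. Now deg[10]=0, deg[8]=1.
Step 9: smallest deg-1 vertex = 8, p_9 = 5. Add edge {5,8}. Now deg[8]=0, deg[5]=1.
Final: two remaining deg-1 vertices are 5, 11. Add edge {5,11}.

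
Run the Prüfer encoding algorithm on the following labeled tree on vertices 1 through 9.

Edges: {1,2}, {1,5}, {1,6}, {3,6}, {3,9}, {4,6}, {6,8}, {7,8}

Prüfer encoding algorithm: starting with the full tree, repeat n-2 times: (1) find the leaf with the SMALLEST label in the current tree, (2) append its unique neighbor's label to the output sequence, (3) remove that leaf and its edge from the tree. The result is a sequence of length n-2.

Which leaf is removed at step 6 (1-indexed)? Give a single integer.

Step 1: current leaves = {2,4,5,7,9}. Remove leaf 2 (neighbor: 1).
Step 2: current leaves = {4,5,7,9}. Remove leaf 4 (neighbor: 6).
Step 3: current leaves = {5,7,9}. Remove leaf 5 (neighbor: 1).
Step 4: current leaves = {1,7,9}. Remove leaf 1 (neighbor: 6).
Step 5: current leaves = {7,9}. Remove leaf 7 (neighbor: 8).
Step 6: current leaves = {8,9}. Remove leaf 8 (neighbor: 6).

Answer: 8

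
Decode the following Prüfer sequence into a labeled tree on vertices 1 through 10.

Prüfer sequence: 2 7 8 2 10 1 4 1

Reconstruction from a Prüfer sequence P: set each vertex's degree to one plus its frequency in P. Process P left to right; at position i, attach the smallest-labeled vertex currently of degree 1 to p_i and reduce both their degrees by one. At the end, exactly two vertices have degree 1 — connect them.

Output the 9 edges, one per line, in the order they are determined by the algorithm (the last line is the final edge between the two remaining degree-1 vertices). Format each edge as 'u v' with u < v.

Answer: 2 3
5 7
6 8
2 7
2 10
1 8
4 9
1 4
1 10

Derivation:
Initial degrees: {1:3, 2:3, 3:1, 4:2, 5:1, 6:1, 7:2, 8:2, 9:1, 10:2}
Step 1: smallest deg-1 vertex = 3, p_1 = 2. Add edge {2,3}. Now deg[3]=0, deg[2]=2.
Step 2: smallest deg-1 vertex = 5, p_2 = 7. Add edge {5,7}. Now deg[5]=0, deg[7]=1.
Step 3: smallest deg-1 vertex = 6, p_3 = 8. Add edge {6,8}. Now deg[6]=0, deg[8]=1.
Step 4: smallest deg-1 vertex = 7, p_4 = 2. Add edge {2,7}. Now deg[7]=0, deg[2]=1.
Step 5: smallest deg-1 vertex = 2, p_5 = 10. Add edge {2,10}. Now deg[2]=0, deg[10]=1.
Step 6: smallest deg-1 vertex = 8, p_6 = 1. Add edge {1,8}. Now deg[8]=0, deg[1]=2.
Step 7: smallest deg-1 vertex = 9, p_7 = 4. Add edge {4,9}. Now deg[9]=0, deg[4]=1.
Step 8: smallest deg-1 vertex = 4, p_8 = 1. Add edge {1,4}. Now deg[4]=0, deg[1]=1.
Final: two remaining deg-1 vertices are 1, 10. Add edge {1,10}.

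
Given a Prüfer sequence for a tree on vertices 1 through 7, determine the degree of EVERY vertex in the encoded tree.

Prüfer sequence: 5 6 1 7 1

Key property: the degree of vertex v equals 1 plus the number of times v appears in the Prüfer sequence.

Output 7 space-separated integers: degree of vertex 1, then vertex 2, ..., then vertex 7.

p_1 = 5: count[5] becomes 1
p_2 = 6: count[6] becomes 1
p_3 = 1: count[1] becomes 1
p_4 = 7: count[7] becomes 1
p_5 = 1: count[1] becomes 2
Degrees (1 + count): deg[1]=1+2=3, deg[2]=1+0=1, deg[3]=1+0=1, deg[4]=1+0=1, deg[5]=1+1=2, deg[6]=1+1=2, deg[7]=1+1=2

Answer: 3 1 1 1 2 2 2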